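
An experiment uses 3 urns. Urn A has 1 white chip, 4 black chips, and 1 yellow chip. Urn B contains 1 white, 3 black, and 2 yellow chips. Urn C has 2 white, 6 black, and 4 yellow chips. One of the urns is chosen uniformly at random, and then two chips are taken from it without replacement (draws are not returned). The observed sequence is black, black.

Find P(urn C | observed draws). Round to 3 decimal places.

Compute the likelihood of the observed sequence for each case: P(data | urn A) = (4/6)(3/5) = 2/5; P(data | urn B) = (3/6)(2/5) = 1/5; P(data | urn C) = (6/12)(5/11) = 5/22.
Weighting by the prior gives 1/3 · 2/5 = 2/15, 1/3 · 1/5 = 1/15, 1/3 · 5/22 = 5/66; these sum to 91/330.
Therefore the posterior P(urn C | data) = (5/66) / (91/330) = 25/91.

0.275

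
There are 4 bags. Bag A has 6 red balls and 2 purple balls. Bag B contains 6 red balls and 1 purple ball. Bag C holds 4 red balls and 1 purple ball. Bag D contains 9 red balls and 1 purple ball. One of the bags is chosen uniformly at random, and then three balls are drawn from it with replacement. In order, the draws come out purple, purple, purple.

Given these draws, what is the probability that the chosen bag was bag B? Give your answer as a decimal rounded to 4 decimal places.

Compute the likelihood of the observed sequence for each case: P(data | bag A) = (2/8)(2/8)(2/8) = 0.015625; P(data | bag B) = (1/7)(1/7)(1/7) = 0.0029155; P(data | bag C) = (1/5)(1/5)(1/5) = 0.008; P(data | bag D) = (1/10)(1/10)(1/10) = 0.001.
The prior-weighted likelihoods are 1/4 · 0.015625 = 0.0039062, 1/4 · 0.0029155 = 0.00072886, 1/4 · 0.008 = 0.002, 1/4 · 0.001 = 0.00025; with total 0.0068851.
Hence P(bag B | data) = (0.00072886) / (0.0068851) = 0.10586.

0.1059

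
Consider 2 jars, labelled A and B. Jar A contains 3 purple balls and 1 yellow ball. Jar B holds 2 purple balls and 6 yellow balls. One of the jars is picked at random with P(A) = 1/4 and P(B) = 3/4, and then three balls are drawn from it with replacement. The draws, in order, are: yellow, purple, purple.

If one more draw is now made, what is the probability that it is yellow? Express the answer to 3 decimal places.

0.500

Under each hypothesis, the probability of the observed sequence is: P(data | jar A) = (1/4)(3/4)(3/4) = 9/64; P(data | jar B) = (6/8)(2/8)(2/8) = 3/64.
The prior-weighted likelihoods are 1/4 · 9/64 = 9/256, 3/4 · 3/64 = 9/256; these sum to 9/128.
The posterior is then P(jar A | data) = 1/2, P(jar B | data) = 1/2.
The predictive probability is P(yellow next | data) = (1/4)(1/2) + (3/4)(1/2) = 1/2.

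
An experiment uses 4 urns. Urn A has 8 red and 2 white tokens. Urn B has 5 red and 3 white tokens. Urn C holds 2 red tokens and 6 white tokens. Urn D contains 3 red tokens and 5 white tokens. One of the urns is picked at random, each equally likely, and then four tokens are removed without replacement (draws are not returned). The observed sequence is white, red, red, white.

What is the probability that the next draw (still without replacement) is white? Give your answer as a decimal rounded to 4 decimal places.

Compute the likelihood of the observed sequence for each case: P(data | urn A) = (2/10)(8/9)(7/8)(1/7) = 0.022222; P(data | urn B) = (3/8)(5/7)(4/6)(2/5) = 0.071429; P(data | urn C) = (6/8)(2/7)(1/6)(5/5) = 0.035714; P(data | urn D) = (5/8)(3/7)(2/6)(4/5) = 0.071429.
Multiplying each by its prior: 1/4 · 0.022222 = 0.0055556, 1/4 · 0.071429 = 0.017857, 1/4 · 0.035714 = 0.0089286, 1/4 · 0.071429 = 0.017857; with total 0.050198.
Dividing through by the total gives posterior P(urn A | data) = 0.11067, P(urn B | data) = 0.35573, P(urn C | data) = 0.17787, P(urn D | data) = 0.35573.
Averaging over the posterior, P(white next | data) = (0)(0.11067) + (1/4)(0.35573) + (1)(0.17787) + (3/4)(0.35573) = 0.5336.

0.5336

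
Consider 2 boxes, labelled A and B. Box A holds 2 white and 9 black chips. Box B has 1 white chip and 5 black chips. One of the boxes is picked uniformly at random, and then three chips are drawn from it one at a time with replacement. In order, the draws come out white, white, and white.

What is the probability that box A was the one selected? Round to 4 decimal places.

Compute the likelihood of the observed sequence for each case: P(data | box A) = (2/11)(2/11)(2/11) = 0.0060105; P(data | box B) = (1/6)(1/6)(1/6) = 0.0046296.
Multiplying each by its prior: 1/2 · 0.0060105 = 0.0030053, 1/2 · 0.0046296 = 0.0023148; these sum to 0.0053201.
Therefore the posterior P(box A | data) = (0.0030053) / (0.0053201) = 0.56489.

0.5649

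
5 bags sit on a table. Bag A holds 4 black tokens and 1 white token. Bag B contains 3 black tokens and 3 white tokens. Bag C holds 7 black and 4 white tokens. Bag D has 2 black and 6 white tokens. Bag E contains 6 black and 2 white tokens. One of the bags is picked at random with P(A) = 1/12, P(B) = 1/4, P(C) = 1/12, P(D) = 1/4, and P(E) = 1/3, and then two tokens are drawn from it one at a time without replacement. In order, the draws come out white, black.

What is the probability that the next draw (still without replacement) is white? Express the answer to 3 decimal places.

0.425

Under each hypothesis, the probability of the observed sequence is: P(data | bag A) = (1/5)(4/4) = 1/5; P(data | bag B) = (3/6)(3/5) = 3/10; P(data | bag C) = (4/11)(7/10) = 14/55; P(data | bag D) = (6/8)(2/7) = 3/14; P(data | bag E) = (2/8)(6/7) = 3/14.
Multiplying each by its prior: 1/12 · 1/5 = 1/60, 1/4 · 3/10 = 3/40, 1/12 · 14/55 = 7/330, 1/4 · 3/14 = 3/56, 1/3 · 3/14 = 1/14; summing to 157/660.
Normalising, the posterior is P(bag A | data) = 0.070064, P(bag B | data) = 0.31529, P(bag C | data) = 0.089172, P(bag D | data) = 0.2252, P(bag E | data) = 0.30027.
So P(white next | data) = Σ P(white next | H) P(H | data) = (0)(0.070064) + (1/2)(0.31529) + (1/3)(0.089172) + (5/6)(0.2252) + (1/6)(0.30027) = 0.42508.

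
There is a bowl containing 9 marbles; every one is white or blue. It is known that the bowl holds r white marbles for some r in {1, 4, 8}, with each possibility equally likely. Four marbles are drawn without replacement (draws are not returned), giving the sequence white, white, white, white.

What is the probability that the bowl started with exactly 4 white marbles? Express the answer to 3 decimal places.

0.014

Under each hypothesis, the probability of the observed sequence is: P(data | r = 1) = (1/9)(0/8) = 0; P(data | r = 4) = (4/9)(3/8)(2/7)(1/6) = 1/126; P(data | r = 8) = (8/9)(7/8)(6/7)(5/6) = 5/9.
Multiplying each by its prior: 1/3 · 0 = 0, 1/3 · 1/126 = 1/378, 1/3 · 5/9 = 5/27; with total 71/378.
So P(r = 4 | data) = (1/378) / (71/378) = 1/71.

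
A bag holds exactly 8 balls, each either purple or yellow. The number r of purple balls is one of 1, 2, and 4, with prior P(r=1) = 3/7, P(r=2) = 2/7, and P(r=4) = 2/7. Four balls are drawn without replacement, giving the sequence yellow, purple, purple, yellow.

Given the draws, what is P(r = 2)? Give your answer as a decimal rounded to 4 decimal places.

0.2941

Compute the likelihood of the observed sequence for each case: P(data | r = 1) = (7/8)(1/7)(0/6) = 0; P(data | r = 2) = (6/8)(2/7)(1/6)(5/5) = 1/28; P(data | r = 4) = (4/8)(4/7)(3/6)(3/5) = 3/35.
Multiplying each by its prior: 3/7 · 0 = 0, 2/7 · 1/28 = 1/98, 2/7 · 3/35 = 6/245; with total 17/490.
Hence P(r = 2 | data) = (1/98) / (17/490) = 5/17.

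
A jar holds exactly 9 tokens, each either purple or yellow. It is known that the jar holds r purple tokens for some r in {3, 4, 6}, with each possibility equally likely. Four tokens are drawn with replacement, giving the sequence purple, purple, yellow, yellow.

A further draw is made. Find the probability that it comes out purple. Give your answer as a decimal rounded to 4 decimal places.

0.4788

Under each hypothesis, the probability of the observed sequence is: P(data | r = 3) = (3/9)(3/9)(6/9)(6/9) = 0.049383; P(data | r = 4) = (4/9)(4/9)(5/9)(5/9) = 0.060966; P(data | r = 6) = (6/9)(6/9)(3/9)(3/9) = 0.049383.
Weighting by the prior gives 1/3 · 0.049383 = 0.016461, 1/3 · 0.060966 = 0.020322, 1/3 · 0.049383 = 0.016461; summing to 0.053244.
The posterior is then P(r = 3 | data) = 0.30916, P(r = 4 | data) = 0.38168, P(r = 6 | data) = 0.30916.
So P(purple next | data) = Σ P(purple next | H) P(H | data) = (1/3)(0.30916) + (4/9)(0.38168) + (2/3)(0.30916) = 0.4788.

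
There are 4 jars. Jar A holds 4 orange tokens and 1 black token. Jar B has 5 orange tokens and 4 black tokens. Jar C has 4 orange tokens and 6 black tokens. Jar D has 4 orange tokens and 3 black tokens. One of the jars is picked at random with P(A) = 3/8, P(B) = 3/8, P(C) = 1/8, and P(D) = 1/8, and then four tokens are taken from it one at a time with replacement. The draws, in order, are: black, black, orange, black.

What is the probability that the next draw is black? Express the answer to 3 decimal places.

Under each hypothesis, the probability of the observed sequence is: P(data | jar A) = (1/5)(1/5)(4/5)(1/5) = 0.0064; P(data | jar B) = (4/9)(4/9)(5/9)(4/9) = 0.048773; P(data | jar C) = (6/10)(6/10)(4/10)(6/10) = 0.0864; P(data | jar D) = (3/7)(3/7)(4/7)(3/7) = 0.044981.
Weighting by the prior gives 3/8 · 0.0064 = 0.0024, 3/8 · 0.048773 = 0.01829, 1/8 · 0.0864 = 0.0108, 1/8 · 0.044981 = 0.0056227; with total 0.037113.
The posterior is then P(jar A | data) = 0.064668, P(jar B | data) = 0.49282, P(jar C | data) = 0.29101, P(jar D | data) = 0.1515.
So P(black next | data) = Σ P(black next | H) P(H | data) = (1/5)(0.064668) + (4/9)(0.49282) + (3/5)(0.29101) + (3/7)(0.1515) = 0.4715.

0.471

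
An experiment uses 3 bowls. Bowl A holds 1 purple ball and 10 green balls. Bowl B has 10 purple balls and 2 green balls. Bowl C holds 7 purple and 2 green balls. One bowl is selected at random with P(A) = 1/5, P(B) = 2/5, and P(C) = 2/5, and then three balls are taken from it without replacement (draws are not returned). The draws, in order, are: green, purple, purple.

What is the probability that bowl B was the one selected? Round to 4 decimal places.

Under each hypothesis, the probability of the observed sequence is: P(data | bowl A) = (10/11)(1/10)(0/9) = 0; P(data | bowl B) = (2/12)(10/11)(9/10) = 3/22; P(data | bowl C) = (2/9)(7/8)(6/7) = 1/6.
The prior-weighted likelihoods are 1/5 · 0 = 0, 2/5 · 3/22 = 3/55, 2/5 · 1/6 = 1/15; summing to 4/33.
Therefore the posterior P(bowl B | data) = (3/55) / (4/33) = 9/20.

0.4500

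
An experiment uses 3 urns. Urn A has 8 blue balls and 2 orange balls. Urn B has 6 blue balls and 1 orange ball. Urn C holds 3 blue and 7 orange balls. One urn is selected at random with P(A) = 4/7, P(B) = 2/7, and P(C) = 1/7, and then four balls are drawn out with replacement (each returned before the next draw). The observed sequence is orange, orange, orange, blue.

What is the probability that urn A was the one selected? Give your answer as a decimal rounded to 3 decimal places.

0.192

The likelihood of the observed sequence under each hypothesis: P(data | urn A) = (2/10)(2/10)(2/10)(8/10) = 0.0064; P(data | urn B) = (1/7)(1/7)(1/7)(6/7) = 0.002499; P(data | urn C) = (7/10)(7/10)(7/10)(3/10) = 0.1029.
The prior-weighted likelihoods are 4/7 · 0.0064 = 0.0036571, 2/7 · 0.002499 = 0.00071399, 1/7 · 0.1029 = 0.0147; summing to 0.019071.
So P(urn A | data) = (0.0036571) / (0.019071) = 0.19176.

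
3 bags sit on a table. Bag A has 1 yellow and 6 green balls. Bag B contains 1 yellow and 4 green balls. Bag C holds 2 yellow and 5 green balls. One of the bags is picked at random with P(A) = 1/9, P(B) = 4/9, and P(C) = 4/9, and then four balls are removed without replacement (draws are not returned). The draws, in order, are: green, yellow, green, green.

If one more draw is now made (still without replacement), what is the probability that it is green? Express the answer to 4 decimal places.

For each hypothesis, P(data | H) works out to: P(data | bag A) = (6/7)(1/6)(5/5)(4/4) = 1/7; P(data | bag B) = (4/5)(1/4)(3/3)(2/2) = 1/5; P(data | bag C) = (5/7)(2/6)(4/5)(3/4) = 1/7.
Weighting by the prior gives 1/9 · 1/7 = 1/63, 4/9 · 1/5 = 4/45, 4/9 · 1/7 = 4/63; with total 53/315.
The posterior is then P(bag A | data) = 5/53, P(bag B | data) = 28/53, P(bag C | data) = 20/53.
The predictive probability is P(green next | data) = (1)(5/53) + (1)(28/53) + (2/3)(20/53) = 139/159.

0.8742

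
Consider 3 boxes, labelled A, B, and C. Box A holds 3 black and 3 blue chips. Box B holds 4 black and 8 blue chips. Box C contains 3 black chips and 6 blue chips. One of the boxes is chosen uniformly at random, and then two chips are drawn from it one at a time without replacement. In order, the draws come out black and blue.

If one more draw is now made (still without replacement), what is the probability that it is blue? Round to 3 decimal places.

0.629

For each hypothesis, P(data | H) works out to: P(data | box A) = (3/6)(3/5) = 0.3; P(data | box B) = (4/12)(8/11) = 0.24242; P(data | box C) = (3/9)(6/8) = 0.25.
Weighting by the prior gives 1/3 · 0.3 = 0.1, 1/3 · 0.24242 = 0.080808, 1/3 · 0.25 = 0.083333; with total 0.26414.
The posterior is then P(box A | data) = 0.37859, P(box B | data) = 0.30593, P(box C | data) = 0.31549.
The predictive probability is P(blue next | data) = (1/2)(0.37859) + (7/10)(0.30593) + (5/7)(0.31549) = 0.62879.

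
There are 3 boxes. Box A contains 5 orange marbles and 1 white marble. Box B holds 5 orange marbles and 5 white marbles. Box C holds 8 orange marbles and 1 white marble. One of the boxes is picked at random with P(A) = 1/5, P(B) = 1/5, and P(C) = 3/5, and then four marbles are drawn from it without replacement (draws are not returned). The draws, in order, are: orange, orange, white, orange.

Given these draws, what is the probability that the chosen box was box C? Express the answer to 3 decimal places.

0.596

Under each hypothesis, the probability of the observed sequence is: P(data | box A) = (5/6)(4/5)(1/4)(3/3) = 1/6; P(data | box B) = (5/10)(4/9)(5/8)(3/7) = 5/84; P(data | box C) = (8/9)(7/8)(1/7)(6/6) = 1/9.
The prior-weighted likelihoods are 1/5 · 1/6 = 1/30, 1/5 · 5/84 = 1/84, 3/5 · 1/9 = 1/15; these sum to 47/420.
So P(box C | data) = (1/15) / (47/420) = 28/47.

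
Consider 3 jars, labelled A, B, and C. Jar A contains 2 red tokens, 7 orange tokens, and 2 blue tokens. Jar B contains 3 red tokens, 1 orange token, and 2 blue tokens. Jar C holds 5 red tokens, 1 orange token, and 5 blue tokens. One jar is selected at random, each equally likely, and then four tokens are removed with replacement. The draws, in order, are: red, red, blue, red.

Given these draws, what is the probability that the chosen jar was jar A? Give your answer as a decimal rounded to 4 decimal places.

0.0128

Compute the likelihood of the observed sequence for each case: P(data | jar A) = (2/11)(2/11)(2/11)(2/11) = 0.0010928; P(data | jar B) = (3/6)(3/6)(2/6)(3/6) = 0.041667; P(data | jar C) = (5/11)(5/11)(5/11)(5/11) = 0.042688.
The prior-weighted likelihoods are 1/3 · 0.0010928 = 0.00036427, 1/3 · 0.041667 = 0.013889, 1/3 · 0.042688 = 0.014229; summing to 0.028483.
Therefore the posterior P(jar A | data) = (0.00036427) / (0.028483) = 0.012789.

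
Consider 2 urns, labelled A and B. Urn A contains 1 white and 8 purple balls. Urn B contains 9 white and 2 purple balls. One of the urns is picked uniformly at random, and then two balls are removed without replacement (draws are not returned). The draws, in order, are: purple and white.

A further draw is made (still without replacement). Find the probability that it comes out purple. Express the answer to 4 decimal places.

For each hypothesis, P(data | H) works out to: P(data | urn A) = (8/9)(1/8) = 1/9; P(data | urn B) = (2/11)(9/10) = 9/55.
Weighting by the prior gives 1/2 · 1/9 = 1/18, 1/2 · 9/55 = 9/110; these sum to 68/495.
Dividing through by the total gives posterior P(urn A | data) = 55/136, P(urn B | data) = 81/136.
The predictive probability is P(purple next | data) = (1)(55/136) + (1/9)(81/136) = 8/17.

0.4706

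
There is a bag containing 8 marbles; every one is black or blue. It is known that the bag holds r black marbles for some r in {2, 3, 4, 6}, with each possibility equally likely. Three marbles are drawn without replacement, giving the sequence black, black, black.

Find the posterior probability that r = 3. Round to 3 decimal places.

Under each hypothesis, the probability of the observed sequence is: P(data | r = 2) = (2/8)(1/7)(0/6) = 0; P(data | r = 3) = (3/8)(2/7)(1/6) = 1/56; P(data | r = 4) = (4/8)(3/7)(2/6) = 1/14; P(data | r = 6) = (6/8)(5/7)(4/6) = 5/14.
Weighting by the prior gives 1/4 · 0 = 0, 1/4 · 1/56 = 1/224, 1/4 · 1/14 = 1/56, 1/4 · 5/14 = 5/56; with total 25/224.
By Bayes' rule, P(r = 3 | data) = (1/224) / (25/224) = 1/25.

0.040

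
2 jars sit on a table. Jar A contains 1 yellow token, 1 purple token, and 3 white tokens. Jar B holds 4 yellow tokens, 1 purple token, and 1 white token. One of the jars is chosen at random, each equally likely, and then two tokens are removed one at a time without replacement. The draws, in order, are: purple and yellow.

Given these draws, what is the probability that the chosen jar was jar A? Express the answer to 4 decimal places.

For each hypothesis, P(data | H) works out to: P(data | jar A) = (1/5)(1/4) = 1/20; P(data | jar B) = (1/6)(4/5) = 2/15.
Weighting by the prior gives 1/2 · 1/20 = 1/40, 1/2 · 2/15 = 1/15; these sum to 11/120.
So P(jar A | data) = (1/40) / (11/120) = 3/11.

0.2727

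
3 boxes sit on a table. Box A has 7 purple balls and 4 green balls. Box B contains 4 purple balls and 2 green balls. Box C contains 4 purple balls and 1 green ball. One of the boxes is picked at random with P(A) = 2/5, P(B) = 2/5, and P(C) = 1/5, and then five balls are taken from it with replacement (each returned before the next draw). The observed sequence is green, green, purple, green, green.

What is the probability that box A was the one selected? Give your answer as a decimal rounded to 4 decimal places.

0.5564

For each hypothesis, P(data | H) works out to: P(data | box A) = (4/11)(4/11)(7/11)(4/11)(4/11) = 0.011127; P(data | box B) = (2/6)(2/6)(4/6)(2/6)(2/6) = 0.0082305; P(data | box C) = (1/5)(1/5)(4/5)(1/5)(1/5) = 0.00128.
The prior-weighted likelihoods are 2/5 · 0.011127 = 0.0044508, 2/5 · 0.0082305 = 0.0032922, 1/5 · 0.00128 = 0.000256; with total 0.0079989.
Hence P(box A | data) = (0.0044508) / (0.0079989) = 0.55642.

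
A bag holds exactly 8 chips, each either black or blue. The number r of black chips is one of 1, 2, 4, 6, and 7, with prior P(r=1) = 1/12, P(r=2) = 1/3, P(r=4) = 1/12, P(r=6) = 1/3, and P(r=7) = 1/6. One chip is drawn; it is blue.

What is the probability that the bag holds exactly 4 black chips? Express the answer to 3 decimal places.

0.089

Compute the likelihood of this draw for each case: P(data | r = 1) = (7/8) = 7/8; P(data | r = 2) = (6/8) = 3/4; P(data | r = 4) = (4/8) = 1/2; P(data | r = 6) = (2/8) = 1/4; P(data | r = 7) = (1/8) = 1/8.
The prior-weighted likelihoods are 1/12 · 7/8 = 7/96, 1/3 · 3/4 = 1/4, 1/12 · 1/2 = 1/24, 1/3 · 1/4 = 1/12, 1/6 · 1/8 = 1/48; these sum to 15/32.
So P(r = 4 | data) = (1/24) / (15/32) = 4/45.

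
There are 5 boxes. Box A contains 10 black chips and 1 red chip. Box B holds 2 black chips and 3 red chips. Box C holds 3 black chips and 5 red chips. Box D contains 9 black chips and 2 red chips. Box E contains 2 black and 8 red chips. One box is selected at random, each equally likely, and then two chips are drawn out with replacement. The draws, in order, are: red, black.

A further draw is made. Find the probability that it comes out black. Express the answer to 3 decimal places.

0.477

The likelihood of the observed sequence under each hypothesis: P(data | box A) = (1/11)(10/11) = 0.082645; P(data | box B) = (3/5)(2/5) = 0.24; P(data | box C) = (5/8)(3/8) = 0.23438; P(data | box D) = (2/11)(9/11) = 0.14876; P(data | box E) = (8/10)(2/10) = 0.16.
Weighting by the prior gives 1/5 · 0.082645 = 0.016529, 1/5 · 0.24 = 0.048, 1/5 · 0.23438 = 0.046875, 1/5 · 0.14876 = 0.029752, 1/5 · 0.16 = 0.032; with total 0.17316.
Dividing through by the total gives posterior P(box A | data) = 0.095457, P(box B | data) = 0.27721, P(box C | data) = 0.27071, P(box D | data) = 0.17182, P(box E | data) = 0.1848.
Averaging over the posterior, P(black next | data) = (10/11)(0.095457) + (2/5)(0.27721) + (3/8)(0.27071) + (9/11)(0.17182) + (1/5)(0.1848) = 0.47672.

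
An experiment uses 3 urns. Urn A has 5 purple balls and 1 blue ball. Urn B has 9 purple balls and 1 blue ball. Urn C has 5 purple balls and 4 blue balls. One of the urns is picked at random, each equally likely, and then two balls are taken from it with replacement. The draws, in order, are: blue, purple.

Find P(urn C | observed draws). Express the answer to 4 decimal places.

Under each hypothesis, the probability of the observed sequence is: P(data | urn A) = (1/6)(5/6) = 0.13889; P(data | urn B) = (1/10)(9/10) = 0.09; P(data | urn C) = (4/9)(5/9) = 0.24691.
The prior-weighted likelihoods are 1/3 · 0.13889 = 0.046296, 1/3 · 0.09 = 0.03, 1/3 · 0.24691 = 0.082305; summing to 0.1586.
So P(urn C | data) = (0.082305) / (0.1586) = 0.51894.

0.5189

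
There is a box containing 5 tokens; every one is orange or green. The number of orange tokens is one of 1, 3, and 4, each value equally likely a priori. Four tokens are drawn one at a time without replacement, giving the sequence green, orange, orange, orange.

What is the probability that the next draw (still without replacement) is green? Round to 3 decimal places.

0.333

Compute the likelihood of the observed sequence for each case: P(data | r = 1) = (4/5)(1/4)(0/3) = 0; P(data | r = 3) = (2/5)(3/4)(2/3)(1/2) = 1/10; P(data | r = 4) = (1/5)(4/4)(3/3)(2/2) = 1/5.
The prior-weighted likelihoods are 1/3 · 0 = 0, 1/3 · 1/10 = 1/30, 1/3 · 1/5 = 1/15; summing to 1/10.
Normalising, the posterior is P(r = 1 | data) = 0, P(r = 3 | data) = 1/3, P(r = 4 | data) = 2/3.
Averaging over the posterior, P(green next | data) = (1)(1/3) + (0)(2/3) = 1/3.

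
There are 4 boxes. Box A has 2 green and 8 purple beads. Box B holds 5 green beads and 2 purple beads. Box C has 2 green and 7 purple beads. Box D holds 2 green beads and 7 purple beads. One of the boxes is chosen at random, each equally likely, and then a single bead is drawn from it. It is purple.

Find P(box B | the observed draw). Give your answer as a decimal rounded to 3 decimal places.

0.108

The likelihood of this draw under each hypothesis: P(data | box A) = (8/10) = 4/5; P(data | box B) = (2/7) = 2/7; P(data | box C) = (7/9) = 7/9; P(data | box D) = (7/9) = 7/9.
Multiplying each by its prior: 1/4 · 4/5 = 1/5, 1/4 · 2/7 = 1/14, 1/4 · 7/9 = 7/36, 1/4 · 7/9 = 7/36; these sum to 208/315.
Hence P(box B | data) = (1/14) / (208/315) = 45/416.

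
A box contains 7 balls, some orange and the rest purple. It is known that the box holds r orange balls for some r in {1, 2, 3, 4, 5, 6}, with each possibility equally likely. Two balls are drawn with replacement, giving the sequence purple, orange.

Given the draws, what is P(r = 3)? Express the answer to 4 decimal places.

0.2143

Compute the likelihood of the observed sequence for each case: P(data | r = 1) = (6/7)(1/7) = 6/49; P(data | r = 2) = (5/7)(2/7) = 10/49; P(data | r = 3) = (4/7)(3/7) = 12/49; P(data | r = 4) = (3/7)(4/7) = 12/49; P(data | r = 5) = (2/7)(5/7) = 10/49; P(data | r = 6) = (1/7)(6/7) = 6/49.
The prior-weighted likelihoods are 1/6 · 6/49 = 1/49, 1/6 · 10/49 = 5/147, 1/6 · 12/49 = 2/49, 1/6 · 12/49 = 2/49, 1/6 · 10/49 = 5/147, 1/6 · 6/49 = 1/49; these sum to 4/21.
By Bayes' rule, P(r = 3 | data) = (2/49) / (4/21) = 3/14.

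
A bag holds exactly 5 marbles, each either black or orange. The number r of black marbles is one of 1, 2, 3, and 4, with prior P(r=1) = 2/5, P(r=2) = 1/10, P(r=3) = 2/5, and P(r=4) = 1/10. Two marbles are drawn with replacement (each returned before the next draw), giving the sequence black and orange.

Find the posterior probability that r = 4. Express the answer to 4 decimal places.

Compute the likelihood of the observed sequence for each case: P(data | r = 1) = (1/5)(4/5) = 4/25; P(data | r = 2) = (2/5)(3/5) = 6/25; P(data | r = 3) = (3/5)(2/5) = 6/25; P(data | r = 4) = (4/5)(1/5) = 4/25.
Multiplying each by its prior: 2/5 · 4/25 = 8/125, 1/10 · 6/25 = 3/125, 2/5 · 6/25 = 12/125, 1/10 · 4/25 = 2/125; these sum to 1/5.
Hence P(r = 4 | data) = (2/125) / (1/5) = 2/25.

0.0800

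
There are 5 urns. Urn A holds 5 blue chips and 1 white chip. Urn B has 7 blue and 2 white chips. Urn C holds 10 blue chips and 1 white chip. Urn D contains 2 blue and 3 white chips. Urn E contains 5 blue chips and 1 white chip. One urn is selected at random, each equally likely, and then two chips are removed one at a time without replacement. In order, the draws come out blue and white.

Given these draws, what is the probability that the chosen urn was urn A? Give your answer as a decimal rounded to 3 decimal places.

Compute the likelihood of the observed sequence for each case: P(data | urn A) = (5/6)(1/5) = 0.16667; P(data | urn B) = (7/9)(2/8) = 0.19444; P(data | urn C) = (10/11)(1/10) = 0.090909; P(data | urn D) = (2/5)(3/4) = 0.3; P(data | urn E) = (5/6)(1/5) = 0.16667.
The prior-weighted likelihoods are 1/5 · 0.16667 = 0.033333, 1/5 · 0.19444 = 0.038889, 1/5 · 0.090909 = 0.018182, 1/5 · 0.3 = 0.06, 1/5 · 0.16667 = 0.033333; these sum to 0.18374.
Hence P(urn A | data) = (0.033333) / (0.18374) = 0.18142.

0.181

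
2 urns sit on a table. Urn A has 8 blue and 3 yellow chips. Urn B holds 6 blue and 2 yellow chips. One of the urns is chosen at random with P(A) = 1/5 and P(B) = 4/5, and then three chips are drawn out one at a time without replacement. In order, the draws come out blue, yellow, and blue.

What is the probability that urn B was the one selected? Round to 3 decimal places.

For each hypothesis, P(data | H) works out to: P(data | urn A) = (8/11)(3/10)(7/9) = 0.1697; P(data | urn B) = (6/8)(2/7)(5/6) = 0.17857.
The prior-weighted likelihoods are 1/5 · 0.1697 = 0.033939, 4/5 · 0.17857 = 0.14286; summing to 0.1768.
Hence P(urn B | data) = (0.14286) / (0.1768) = 0.80803.

0.808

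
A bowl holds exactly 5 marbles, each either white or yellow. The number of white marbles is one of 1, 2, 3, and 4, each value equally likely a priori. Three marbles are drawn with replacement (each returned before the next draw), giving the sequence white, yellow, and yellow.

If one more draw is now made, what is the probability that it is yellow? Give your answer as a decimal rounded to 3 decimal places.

0.584

For each hypothesis, P(data | H) works out to: P(data | r = 1) = (1/5)(4/5)(4/5) = 16/125; P(data | r = 2) = (2/5)(3/5)(3/5) = 18/125; P(data | r = 3) = (3/5)(2/5)(2/5) = 12/125; P(data | r = 4) = (4/5)(1/5)(1/5) = 4/125.
Multiplying each by its prior: 1/4 · 16/125 = 4/125, 1/4 · 18/125 = 9/250, 1/4 · 12/125 = 3/125, 1/4 · 4/125 = 1/125; with total 1/10.
Dividing through by the total gives posterior P(r = 1 | data) = 8/25, P(r = 2 | data) = 9/25, P(r = 3 | data) = 6/25, P(r = 4 | data) = 2/25.
So P(yellow next | data) = Σ P(yellow next | H) P(H | data) = (4/5)(8/25) + (3/5)(9/25) + (2/5)(6/25) + (1/5)(2/25) = 73/125.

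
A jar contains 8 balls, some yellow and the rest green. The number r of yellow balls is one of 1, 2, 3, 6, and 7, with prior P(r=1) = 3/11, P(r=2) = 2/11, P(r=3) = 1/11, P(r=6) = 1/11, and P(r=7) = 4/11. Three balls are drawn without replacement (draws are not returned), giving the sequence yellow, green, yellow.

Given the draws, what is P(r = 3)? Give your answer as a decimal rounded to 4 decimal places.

0.1064

The likelihood of the observed sequence under each hypothesis: P(data | r = 1) = (1/8)(7/7)(0/6) = 0; P(data | r = 2) = (2/8)(6/7)(1/6) = 1/28; P(data | r = 3) = (3/8)(5/7)(2/6) = 5/56; P(data | r = 6) = (6/8)(2/7)(5/6) = 5/28; P(data | r = 7) = (7/8)(1/7)(6/6) = 1/8.
The prior-weighted likelihoods are 3/11 · 0 = 0, 2/11 · 1/28 = 1/154, 1/11 · 5/56 = 5/616, 1/11 · 5/28 = 5/308, 4/11 · 1/8 = 1/22; these sum to 47/616.
So P(r = 3 | data) = (5/616) / (47/616) = 5/47.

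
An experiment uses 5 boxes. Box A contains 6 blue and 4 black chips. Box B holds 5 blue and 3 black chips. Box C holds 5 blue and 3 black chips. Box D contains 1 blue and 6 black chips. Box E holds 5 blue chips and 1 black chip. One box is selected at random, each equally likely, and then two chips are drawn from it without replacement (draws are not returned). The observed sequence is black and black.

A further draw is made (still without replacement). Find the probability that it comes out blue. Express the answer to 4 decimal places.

Under each hypothesis, the probability of the observed sequence is: P(data | box A) = (4/10)(3/9) = 0.13333; P(data | box B) = (3/8)(2/7) = 0.10714; P(data | box C) = (3/8)(2/7) = 0.10714; P(data | box D) = (6/7)(5/6) = 0.71429; P(data | box E) = (1/6)(0/5) = 0.
Multiplying each by its prior: 1/5 · 0.13333 = 0.026667, 1/5 · 0.10714 = 0.021429, 1/5 · 0.10714 = 0.021429, 1/5 · 0.71429 = 0.14286, 1/5 · 0 = 0; with total 0.21238.
The posterior is then P(box A | data) = 0.12556, P(box B | data) = 0.1009, P(box C | data) = 0.1009, P(box D | data) = 0.67265, P(box E | data) = 0.
The predictive probability is P(blue next | data) = (3/4)(0.12556) + (5/6)(0.1009) + (5/6)(0.1009) + (1/5)(0.67265) = 0.39686.

0.3969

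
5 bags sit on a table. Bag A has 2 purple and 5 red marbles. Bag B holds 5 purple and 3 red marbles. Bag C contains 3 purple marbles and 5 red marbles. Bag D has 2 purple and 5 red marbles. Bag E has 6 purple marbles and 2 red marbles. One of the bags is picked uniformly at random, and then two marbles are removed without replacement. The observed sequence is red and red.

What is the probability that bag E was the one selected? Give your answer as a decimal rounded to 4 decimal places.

Under each hypothesis, the probability of the observed sequence is: P(data | bag A) = (5/7)(4/6) = 10/21; P(data | bag B) = (3/8)(2/7) = 3/28; P(data | bag C) = (5/8)(4/7) = 5/14; P(data | bag D) = (5/7)(4/6) = 10/21; P(data | bag E) = (2/8)(1/7) = 1/28.
Weighting by the prior gives 1/5 · 10/21 = 2/21, 1/5 · 3/28 = 3/140, 1/5 · 5/14 = 1/14, 1/5 · 10/21 = 2/21, 1/5 · 1/28 = 1/140; these sum to 61/210.
Hence P(bag E | data) = (1/140) / (61/210) = 3/122.

0.0246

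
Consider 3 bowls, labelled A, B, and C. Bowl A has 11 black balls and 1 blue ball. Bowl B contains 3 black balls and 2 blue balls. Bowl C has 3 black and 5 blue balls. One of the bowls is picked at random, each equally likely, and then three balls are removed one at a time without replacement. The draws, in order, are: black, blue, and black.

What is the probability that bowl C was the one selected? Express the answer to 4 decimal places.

Compute the likelihood of the observed sequence for each case: P(data | bowl A) = (11/12)(1/11)(10/10) = 0.083333; P(data | bowl B) = (3/5)(2/4)(2/3) = 0.2; P(data | bowl C) = (3/8)(5/7)(2/6) = 0.089286.
Multiplying each by its prior: 1/3 · 0.083333 = 0.027778, 1/3 · 0.2 = 0.066667, 1/3 · 0.089286 = 0.029762; these sum to 0.12421.
Hence P(bowl C | data) = (0.029762) / (0.12421) = 0.23962.

0.2396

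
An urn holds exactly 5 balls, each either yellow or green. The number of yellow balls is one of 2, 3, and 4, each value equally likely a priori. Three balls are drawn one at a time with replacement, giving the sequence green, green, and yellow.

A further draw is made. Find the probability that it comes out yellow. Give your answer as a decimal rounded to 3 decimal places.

0.518

Compute the likelihood of the observed sequence for each case: P(data | r = 2) = (3/5)(3/5)(2/5) = 18/125; P(data | r = 3) = (2/5)(2/5)(3/5) = 12/125; P(data | r = 4) = (1/5)(1/5)(4/5) = 4/125.
Multiplying each by its prior: 1/3 · 18/125 = 6/125, 1/3 · 12/125 = 4/125, 1/3 · 4/125 = 4/375; summing to 34/375.
Dividing through by the total gives posterior P(r = 2 | data) = 9/17, P(r = 3 | data) = 6/17, P(r = 4 | data) = 2/17.
So P(yellow next | data) = Σ P(yellow next | H) P(H | data) = (2/5)(9/17) + (3/5)(6/17) + (4/5)(2/17) = 44/85.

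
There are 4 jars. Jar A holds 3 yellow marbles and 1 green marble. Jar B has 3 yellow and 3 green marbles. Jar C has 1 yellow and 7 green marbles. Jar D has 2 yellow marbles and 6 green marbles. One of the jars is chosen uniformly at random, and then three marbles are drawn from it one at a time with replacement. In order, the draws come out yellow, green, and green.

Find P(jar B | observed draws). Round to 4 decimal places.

Compute the likelihood of the observed sequence for each case: P(data | jar A) = (3/4)(1/4)(1/4) = 0.046875; P(data | jar B) = (3/6)(3/6)(3/6) = 0.125; P(data | jar C) = (1/8)(7/8)(7/8) = 0.095703; P(data | jar D) = (2/8)(6/8)(6/8) = 0.14062.
Weighting by the prior gives 1/4 · 0.046875 = 0.011719, 1/4 · 0.125 = 0.03125, 1/4 · 0.095703 = 0.023926, 1/4 · 0.14062 = 0.035156; these sum to 0.10205.
So P(jar B | data) = (0.03125) / (0.10205) = 0.30622.

0.3062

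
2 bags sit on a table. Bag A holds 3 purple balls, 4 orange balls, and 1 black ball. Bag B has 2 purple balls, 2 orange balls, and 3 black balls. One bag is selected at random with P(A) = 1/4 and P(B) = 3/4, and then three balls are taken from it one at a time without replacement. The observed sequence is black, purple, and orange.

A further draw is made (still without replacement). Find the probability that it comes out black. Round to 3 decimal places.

Compute the likelihood of the observed sequence for each case: P(data | bag A) = (1/8)(3/7)(4/6) = 1/28; P(data | bag B) = (3/7)(2/6)(2/5) = 2/35.
The prior-weighted likelihoods are 1/4 · 1/28 = 1/112, 3/4 · 2/35 = 3/70; summing to 29/560.
Dividing through by the total gives posterior P(bag A | data) = 5/29, P(bag B | data) = 24/29.
So P(black next | data) = Σ P(black next | H) P(H | data) = (0)(5/29) + (1/2)(24/29) = 12/29.

0.414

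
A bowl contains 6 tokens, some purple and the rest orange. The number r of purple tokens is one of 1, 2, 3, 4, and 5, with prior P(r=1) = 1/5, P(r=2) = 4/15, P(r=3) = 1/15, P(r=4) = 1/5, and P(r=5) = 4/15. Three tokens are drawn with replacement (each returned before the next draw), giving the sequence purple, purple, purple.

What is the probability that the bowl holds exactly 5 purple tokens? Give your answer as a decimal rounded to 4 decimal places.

Compute the likelihood of the observed sequence for each case: P(data | r = 1) = (1/6)(1/6)(1/6) = 0.0046296; P(data | r = 2) = (2/6)(2/6)(2/6) = 0.037037; P(data | r = 3) = (3/6)(3/6)(3/6) = 0.125; P(data | r = 4) = (4/6)(4/6)(4/6) = 0.2963; P(data | r = 5) = (5/6)(5/6)(5/6) = 0.5787.
The prior-weighted likelihoods are 1/5 · 0.0046296 = 0.00092593, 4/15 · 0.037037 = 0.0098765, 1/15 · 0.125 = 0.0083333, 1/5 · 0.2963 = 0.059259, 4/15 · 0.5787 = 0.15432; summing to 0.23272.
By Bayes' rule, P(r = 5 | data) = (0.15432) / (0.23272) = 0.66313.

0.6631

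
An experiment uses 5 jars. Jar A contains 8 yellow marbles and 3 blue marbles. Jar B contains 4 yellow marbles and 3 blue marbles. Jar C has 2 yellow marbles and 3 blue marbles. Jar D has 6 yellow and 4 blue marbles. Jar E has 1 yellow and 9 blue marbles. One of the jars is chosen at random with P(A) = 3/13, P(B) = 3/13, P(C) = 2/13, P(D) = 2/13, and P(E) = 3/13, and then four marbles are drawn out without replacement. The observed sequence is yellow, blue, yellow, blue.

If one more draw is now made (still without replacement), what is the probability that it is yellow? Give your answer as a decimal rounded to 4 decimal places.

Under each hypothesis, the probability of the observed sequence is: P(data | jar A) = (8/11)(3/10)(7/9)(2/8) = 7/165; P(data | jar B) = (4/7)(3/6)(3/5)(2/4) = 3/35; P(data | jar C) = (2/5)(3/4)(1/3)(2/2) = 1/10; P(data | jar D) = (6/10)(4/9)(5/8)(3/7) = 1/14; P(data | jar E) = (1/10)(9/9)(0/8) = 0.
The prior-weighted likelihoods are 3/13 · 7/165 = 7/715, 3/13 · 3/35 = 9/455, 2/13 · 1/10 = 1/65, 2/13 · 1/14 = 1/91, 3/13 · 0 = 0; with total 8/143.
The posterior is then P(jar A | data) = 7/40, P(jar B | data) = 99/280, P(jar C | data) = 11/40, P(jar D | data) = 11/56, P(jar E | data) = 0.
The predictive probability is P(yellow next | data) = (6/7)(7/40) + (2/3)(99/280) + (0)(11/40) + (2/3)(11/56) = 31/60.

0.5167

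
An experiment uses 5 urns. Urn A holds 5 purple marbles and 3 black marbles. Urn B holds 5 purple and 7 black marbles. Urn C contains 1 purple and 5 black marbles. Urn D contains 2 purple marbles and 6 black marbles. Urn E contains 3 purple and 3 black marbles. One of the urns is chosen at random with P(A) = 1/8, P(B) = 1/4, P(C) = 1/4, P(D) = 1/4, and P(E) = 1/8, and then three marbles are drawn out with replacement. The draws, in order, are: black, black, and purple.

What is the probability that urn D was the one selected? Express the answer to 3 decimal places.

Compute the likelihood of the observed sequence for each case: P(data | urn A) = (3/8)(3/8)(5/8) = 0.087891; P(data | urn B) = (7/12)(7/12)(5/12) = 0.14178; P(data | urn C) = (5/6)(5/6)(1/6) = 0.11574; P(data | urn D) = (6/8)(6/8)(2/8) = 0.14062; P(data | urn E) = (3/6)(3/6)(3/6) = 0.125.
Weighting by the prior gives 1/8 · 0.087891 = 0.010986, 1/4 · 0.14178 = 0.035446, 1/4 · 0.11574 = 0.028935, 1/4 · 0.14062 = 0.035156, 1/8 · 0.125 = 0.015625; these sum to 0.12615.
By Bayes' rule, P(urn D | data) = (0.035156) / (0.12615) = 0.27869.

0.279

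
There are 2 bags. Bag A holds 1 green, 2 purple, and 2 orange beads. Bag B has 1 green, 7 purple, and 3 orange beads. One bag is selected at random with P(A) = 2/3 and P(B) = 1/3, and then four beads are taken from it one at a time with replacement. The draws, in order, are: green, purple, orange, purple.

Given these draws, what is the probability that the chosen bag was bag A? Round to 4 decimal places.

0.7183

Under each hypothesis, the probability of the observed sequence is: P(data | bag A) = (1/5)(2/5)(2/5)(2/5) = 0.0128; P(data | bag B) = (1/11)(7/11)(3/11)(7/11) = 0.01004.
The prior-weighted likelihoods are 2/3 · 0.0128 = 0.0085333, 1/3 · 0.01004 = 0.0033468; these sum to 0.01188.
Hence P(bag A | data) = (0.0085333) / (0.01188) = 0.71829.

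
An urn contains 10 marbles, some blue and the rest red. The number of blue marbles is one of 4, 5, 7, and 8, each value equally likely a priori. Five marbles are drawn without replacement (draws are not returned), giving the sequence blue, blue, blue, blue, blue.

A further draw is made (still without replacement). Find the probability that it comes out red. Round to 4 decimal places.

For each hypothesis, P(data | H) works out to: P(data | r = 4) = (4/10)(3/9)(2/8)(1/7)(0/6) = 0; P(data | r = 5) = (5/10)(4/9)(3/8)(2/7)(1/6) = 0.0039683; P(data | r = 7) = (7/10)(6/9)(5/8)(4/7)(3/6) = 0.083333; P(data | r = 8) = (8/10)(7/9)(6/8)(5/7)(4/6) = 0.22222.
The prior-weighted likelihoods are 1/4 · 0 = 0, 1/4 · 0.0039683 = 0.00099206, 1/4 · 0.083333 = 0.020833, 1/4 · 0.22222 = 0.055556; summing to 0.077381.
Normalising, the posterior is P(r = 4 | data) = 0, P(r = 5 | data) = 0.012821, P(r = 7 | data) = 0.26923, P(r = 8 | data) = 0.71795.
Averaging over the posterior, P(red next | data) = (1)(0.012821) + (3/5)(0.26923) + (2/5)(0.71795) = 0.46154.

0.4615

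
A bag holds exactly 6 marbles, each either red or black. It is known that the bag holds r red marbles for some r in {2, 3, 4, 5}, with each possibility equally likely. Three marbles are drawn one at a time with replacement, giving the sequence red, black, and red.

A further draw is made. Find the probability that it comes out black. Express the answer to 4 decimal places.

For each hypothesis, P(data | H) works out to: P(data | r = 2) = (2/6)(4/6)(2/6) = 2/27; P(data | r = 3) = (3/6)(3/6)(3/6) = 1/8; P(data | r = 4) = (4/6)(2/6)(4/6) = 4/27; P(data | r = 5) = (5/6)(1/6)(5/6) = 25/216.
Multiplying each by its prior: 1/4 · 2/27 = 1/54, 1/4 · 1/8 = 1/32, 1/4 · 4/27 = 1/27, 1/4 · 25/216 = 25/864; with total 25/216.
Dividing through by the total gives posterior P(r = 2 | data) = 4/25, P(r = 3 | data) = 27/100, P(r = 4 | data) = 8/25, P(r = 5 | data) = 1/4.
The predictive probability is P(black next | data) = (2/3)(4/25) + (1/2)(27/100) + (1/3)(8/25) + (1/6)(1/4) = 39/100.

0.3900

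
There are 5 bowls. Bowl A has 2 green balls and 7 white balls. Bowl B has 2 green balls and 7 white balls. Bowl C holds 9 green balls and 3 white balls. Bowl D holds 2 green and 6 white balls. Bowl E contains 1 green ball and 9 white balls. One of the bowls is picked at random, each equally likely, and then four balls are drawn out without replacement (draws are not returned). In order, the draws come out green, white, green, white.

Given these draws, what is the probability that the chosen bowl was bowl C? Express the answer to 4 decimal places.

For each hypothesis, P(data | H) works out to: P(data | bowl A) = (2/9)(7/8)(1/7)(6/6) = 0.027778; P(data | bowl B) = (2/9)(7/8)(1/7)(6/6) = 0.027778; P(data | bowl C) = (9/12)(3/11)(8/10)(2/9) = 0.036364; P(data | bowl D) = (2/8)(6/7)(1/6)(5/5) = 0.035714; P(data | bowl E) = (1/10)(9/9)(0/8) = 0.
Weighting by the prior gives 1/5 · 0.027778 = 0.0055556, 1/5 · 0.027778 = 0.0055556, 1/5 · 0.036364 = 0.0072727, 1/5 · 0.035714 = 0.0071429, 1/5 · 0 = 0; these sum to 0.025527.
By Bayes' rule, P(bowl C | data) = (0.0072727) / (0.025527) = 0.28491.

0.2849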